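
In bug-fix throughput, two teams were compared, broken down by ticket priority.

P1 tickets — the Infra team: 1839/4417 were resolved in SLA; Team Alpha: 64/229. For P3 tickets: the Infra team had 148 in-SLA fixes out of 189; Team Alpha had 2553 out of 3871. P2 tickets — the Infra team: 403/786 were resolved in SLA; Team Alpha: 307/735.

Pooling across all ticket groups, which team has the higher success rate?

Team Alpha

P1: the Infra team 1839/4417 = 41.6%, Team Alpha 64/229 = 27.9% → the Infra team
P3: the Infra team 148/189 = 78.3%, Team Alpha 2553/3871 = 66.0% → the Infra team
P2: the Infra team 403/786 = 51.3%, Team Alpha 307/735 = 41.8% → the Infra team
Overall: the Infra team 2390/5392 = 44.3%, Team Alpha 2924/4835 = 60.5% → Team Alpha
(The Infra team wins every ticket group but Team Alpha wins overall — the Infra team's tickets skew toward the low-rate P1 group.)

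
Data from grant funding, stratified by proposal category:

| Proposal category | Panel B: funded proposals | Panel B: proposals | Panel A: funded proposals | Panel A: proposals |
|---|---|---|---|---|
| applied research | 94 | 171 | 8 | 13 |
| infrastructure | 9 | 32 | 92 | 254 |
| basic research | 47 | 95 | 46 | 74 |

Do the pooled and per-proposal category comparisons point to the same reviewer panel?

Applied research: Panel B 94/171 = 55.0%, Panel A 8/13 = 61.5% → Panel A
Infrastructure: Panel B 9/32 = 28.1%, Panel A 92/254 = 36.2% → Panel A
Basic research: Panel B 47/95 = 49.5%, Panel A 46/74 = 62.2% → Panel A
Overall: Panel B 150/298 = 50.3%, Panel A 146/341 = 42.8% → Panel B
Panel A wins each proposal group but Panel B wins overall — the comparison reverses. Panel A's proposals skew toward infrastructure, which has a lower base rate.

No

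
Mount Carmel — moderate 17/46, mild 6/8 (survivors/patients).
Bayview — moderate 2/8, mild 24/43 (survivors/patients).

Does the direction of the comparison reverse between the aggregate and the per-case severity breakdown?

Yes

Moderate: Mount Carmel 17/46 = 37.0%, Bayview 2/8 = 25.0% → Mount Carmel
Mild: Mount Carmel 6/8 = 75.0%, Bayview 24/43 = 55.8% → Mount Carmel
Overall: Mount Carmel 23/54 = 42.6%, Bayview 26/51 = 51.0% → Bayview
Mount Carmel wins each case group but Bayview wins overall — the comparison reverses. Mount Carmel's patients skew toward moderate, which has a lower base rate.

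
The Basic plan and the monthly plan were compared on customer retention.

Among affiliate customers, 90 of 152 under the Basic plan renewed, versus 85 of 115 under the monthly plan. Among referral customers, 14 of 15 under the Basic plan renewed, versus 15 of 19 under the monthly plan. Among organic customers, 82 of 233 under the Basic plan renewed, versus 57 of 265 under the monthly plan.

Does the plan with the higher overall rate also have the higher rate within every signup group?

No

Affiliate: the Basic plan 90/152 = 59.2%, the monthly plan 85/115 = 73.9% → the monthly plan
Referral: the Basic plan 14/15 = 93.3%, the monthly plan 15/19 = 78.9% → the Basic plan
Organic: the Basic plan 82/233 = 35.2%, the monthly plan 57/265 = 21.5% → the Basic plan
Overall: the Basic plan 186/400 = 46.5%, the monthly plan 157/399 = 39.3% → the Basic plan
Neither sweeps: the Basic plan wins 2 of 3 groups, the monthly plan wins 1. The Basic plan wins overall but not every group — no Simpson reversal.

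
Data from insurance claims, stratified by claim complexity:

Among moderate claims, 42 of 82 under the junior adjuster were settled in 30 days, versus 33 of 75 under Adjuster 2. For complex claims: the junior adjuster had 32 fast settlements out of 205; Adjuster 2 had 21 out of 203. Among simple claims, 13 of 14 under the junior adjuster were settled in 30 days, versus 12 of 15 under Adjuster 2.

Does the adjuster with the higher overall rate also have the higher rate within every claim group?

Yes

Moderate: the junior adjuster 42/82 = 51.2%, Adjuster 2 33/75 = 44.0% → the junior adjuster
Complex: the junior adjuster 32/205 = 15.6%, Adjuster 2 21/203 = 10.3% → the junior adjuster
Simple: the junior adjuster 13/14 = 92.9%, Adjuster 2 12/15 = 80.0% → the junior adjuster
Overall: the junior adjuster 87/301 = 28.9%, Adjuster 2 66/293 = 22.5% → the junior adjuster
The junior adjuster wins overall and in every claim group — no reversal.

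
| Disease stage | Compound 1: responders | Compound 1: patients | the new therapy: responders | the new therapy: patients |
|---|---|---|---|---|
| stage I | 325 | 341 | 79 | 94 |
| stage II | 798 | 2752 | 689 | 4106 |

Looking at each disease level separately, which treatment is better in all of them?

Stage I: Compound 1 325/341 = 95.3%, the new therapy 79/94 = 84.0% → Compound 1
Stage II: Compound 1 798/2752 = 29.0%, the new therapy 689/4106 = 16.8% → Compound 1
Compound 1 has the higher rate in both groups.

Compound 1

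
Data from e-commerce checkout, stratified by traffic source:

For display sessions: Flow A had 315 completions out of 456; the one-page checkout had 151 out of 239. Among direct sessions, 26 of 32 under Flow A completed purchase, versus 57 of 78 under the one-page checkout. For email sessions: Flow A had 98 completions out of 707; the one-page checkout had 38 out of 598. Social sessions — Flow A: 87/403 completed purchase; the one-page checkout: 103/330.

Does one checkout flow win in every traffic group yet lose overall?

No

Display: Flow A 315/456 = 69.1%, the one-page checkout 151/239 = 63.2% → Flow A
Direct: Flow A 26/32 = 81.2%, the one-page checkout 57/78 = 73.1% → Flow A
Email: Flow A 98/707 = 13.9%, the one-page checkout 38/598 = 6.4% → Flow A
Social: Flow A 87/403 = 21.6%, the one-page checkout 103/330 = 31.2% → the one-page checkout
Overall: Flow A 526/1598 = 32.9%, the one-page checkout 349/1245 = 28.0% → Flow A
Neither sweeps: Flow A wins 3 of 4 groups, the one-page checkout wins 1. Flow A wins overall but not every group — no Simpson reversal.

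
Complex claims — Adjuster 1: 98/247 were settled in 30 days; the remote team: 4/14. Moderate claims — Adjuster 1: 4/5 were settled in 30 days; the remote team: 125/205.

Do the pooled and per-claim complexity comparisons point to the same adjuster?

Complex: Adjuster 1 98/247 = 39.7%, the remote team 4/14 = 28.6% → Adjuster 1
Moderate: Adjuster 1 4/5 = 80.0%, the remote team 125/205 = 61.0% → Adjuster 1
Overall: Adjuster 1 102/252 = 40.5%, the remote team 129/219 = 58.9% → the remote team
Adjuster 1 wins each claim group but the remote team wins overall — the comparison reverses. Adjuster 1's claims skew toward complex, which has a lower base rate.

No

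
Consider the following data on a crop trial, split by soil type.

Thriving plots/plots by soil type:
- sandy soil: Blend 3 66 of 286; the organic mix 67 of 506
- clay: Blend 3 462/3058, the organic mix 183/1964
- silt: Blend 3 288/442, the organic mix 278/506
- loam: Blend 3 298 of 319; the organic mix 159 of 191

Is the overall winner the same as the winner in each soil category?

Sandy soil: Blend 3 66/286 = 23.1%, the organic mix 67/506 = 13.2% → Blend 3
Clay: Blend 3 462/3058 = 15.1%, the organic mix 183/1964 = 9.3% → Blend 3
Silt: Blend 3 288/442 = 65.2%, the organic mix 278/506 = 54.9% → Blend 3
Loam: Blend 3 298/319 = 93.4%, the organic mix 159/191 = 83.2% → Blend 3
Overall: Blend 3 1114/4105 = 27.1%, the organic mix 687/3167 = 21.7% → Blend 3
Blend 3 wins overall and in every soil group — no reversal.

Yes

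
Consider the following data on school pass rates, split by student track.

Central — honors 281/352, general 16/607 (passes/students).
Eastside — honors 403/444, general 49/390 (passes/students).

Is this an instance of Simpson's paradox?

No

Honors: Central 281/352 = 79.8%, Eastside 403/444 = 90.8% → Eastside
General: Central 16/607 = 2.6%, Eastside 49/390 = 12.6% → Eastside
Overall: Central 297/959 = 31.0%, Eastside 452/834 = 54.2% → Eastside
Eastside wins overall and in every student group — no reversal.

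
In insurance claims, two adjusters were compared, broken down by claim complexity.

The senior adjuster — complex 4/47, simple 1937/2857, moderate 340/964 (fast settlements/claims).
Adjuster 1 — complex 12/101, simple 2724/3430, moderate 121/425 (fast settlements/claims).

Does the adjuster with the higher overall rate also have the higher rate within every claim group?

Complex: the senior adjuster 4/47 = 8.5%, Adjuster 1 12/101 = 11.9% → Adjuster 1
Simple: the senior adjuster 1937/2857 = 67.8%, Adjuster 1 2724/3430 = 79.4% → Adjuster 1
Moderate: the senior adjuster 340/964 = 35.3%, Adjuster 1 121/425 = 28.5% → the senior adjuster
Overall: the senior adjuster 2281/3868 = 59.0%, Adjuster 1 2857/3956 = 72.2% → Adjuster 1
Neither sweeps: the senior adjuster wins 1 of 3 groups, Adjuster 1 wins 2. Adjuster 1 wins overall but not every group — no Simpson reversal.

No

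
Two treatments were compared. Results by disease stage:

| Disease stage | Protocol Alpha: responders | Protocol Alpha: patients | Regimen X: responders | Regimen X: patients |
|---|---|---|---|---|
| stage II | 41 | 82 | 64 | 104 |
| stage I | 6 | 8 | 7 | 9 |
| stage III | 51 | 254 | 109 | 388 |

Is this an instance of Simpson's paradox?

No

Stage II: Protocol Alpha 41/82 = 50.0%, Regimen X 64/104 = 61.5% → Regimen X
Stage I: Protocol Alpha 6/8 = 75.0%, Regimen X 7/9 = 77.8% → Regimen X
Stage III: Protocol Alpha 51/254 = 20.1%, Regimen X 109/388 = 28.1% → Regimen X
Overall: Protocol Alpha 98/344 = 28.5%, Regimen X 180/501 = 35.9% → Regimen X
Regimen X wins overall and in every disease group — no reversal.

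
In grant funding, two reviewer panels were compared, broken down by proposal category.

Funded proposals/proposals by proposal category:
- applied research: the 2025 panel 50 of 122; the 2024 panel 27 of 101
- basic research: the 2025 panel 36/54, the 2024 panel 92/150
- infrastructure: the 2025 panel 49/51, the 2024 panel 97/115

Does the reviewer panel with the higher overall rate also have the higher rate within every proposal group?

Applied research: the 2025 panel 50/122 = 41.0%, the 2024 panel 27/101 = 26.7% → the 2025 panel
Basic research: the 2025 panel 36/54 = 66.7%, the 2024 panel 92/150 = 61.3% → the 2025 panel
Infrastructure: the 2025 panel 49/51 = 96.1%, the 2024 panel 97/115 = 84.3% → the 2025 panel
Overall: the 2025 panel 135/227 = 59.5%, the 2024 panel 216/366 = 59.0% → the 2025 panel
The 2025 panel wins overall and in every proposal group — no reversal.

Yes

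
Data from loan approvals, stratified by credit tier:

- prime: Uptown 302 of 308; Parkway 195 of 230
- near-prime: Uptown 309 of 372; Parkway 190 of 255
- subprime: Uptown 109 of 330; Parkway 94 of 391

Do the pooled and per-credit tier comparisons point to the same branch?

Yes

Prime: Uptown 302/308 = 98.1%, Parkway 195/230 = 84.8% → Uptown
Near-prime: Uptown 309/372 = 83.1%, Parkway 190/255 = 74.5% → Uptown
Subprime: Uptown 109/330 = 33.0%, Parkway 94/391 = 24.0% → Uptown
Overall: Uptown 720/1010 = 71.3%, Parkway 479/876 = 54.7% → Uptown
Uptown wins overall and in every credit group — no reversal.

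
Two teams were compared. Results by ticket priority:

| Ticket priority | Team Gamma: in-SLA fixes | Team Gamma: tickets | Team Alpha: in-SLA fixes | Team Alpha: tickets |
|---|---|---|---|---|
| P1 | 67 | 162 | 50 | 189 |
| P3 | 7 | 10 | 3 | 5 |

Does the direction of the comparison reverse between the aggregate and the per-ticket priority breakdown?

No

P1: Team Gamma 67/162 = 41.4%, Team Alpha 50/189 = 26.5% → Team Gamma
P3: Team Gamma 7/10 = 70.0%, Team Alpha 3/5 = 60.0% → Team Gamma
Overall: Team Gamma 74/172 = 43.0%, Team Alpha 53/194 = 27.3% → Team Gamma
Team Gamma wins overall and in every ticket group — no reversal.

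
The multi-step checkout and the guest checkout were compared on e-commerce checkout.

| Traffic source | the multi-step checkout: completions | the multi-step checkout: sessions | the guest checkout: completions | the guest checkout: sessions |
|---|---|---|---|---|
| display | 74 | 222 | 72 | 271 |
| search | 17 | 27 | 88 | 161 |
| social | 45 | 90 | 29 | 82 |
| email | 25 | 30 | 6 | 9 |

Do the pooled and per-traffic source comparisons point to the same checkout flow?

Yes

Display: the multi-step checkout 74/222 = 33.3%, the guest checkout 72/271 = 26.6% → the multi-step checkout
Search: the multi-step checkout 17/27 = 63.0%, the guest checkout 88/161 = 54.7% → the multi-step checkout
Social: the multi-step checkout 45/90 = 50.0%, the guest checkout 29/82 = 35.4% → the multi-step checkout
Email: the multi-step checkout 25/30 = 83.3%, the guest checkout 6/9 = 66.7% → the multi-step checkout
Overall: the multi-step checkout 161/369 = 43.6%, the guest checkout 195/523 = 37.3% → the multi-step checkout
The multi-step checkout wins overall and in every traffic group — no reversal.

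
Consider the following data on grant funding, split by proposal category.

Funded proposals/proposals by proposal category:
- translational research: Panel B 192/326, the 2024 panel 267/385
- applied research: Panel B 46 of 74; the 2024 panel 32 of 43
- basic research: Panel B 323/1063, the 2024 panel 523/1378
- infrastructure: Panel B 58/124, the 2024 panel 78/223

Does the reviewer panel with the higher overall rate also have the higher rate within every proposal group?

Translational research: Panel B 192/326 = 58.9%, the 2024 panel 267/385 = 69.4% → the 2024 panel
Applied research: Panel B 46/74 = 62.2%, the 2024 panel 32/43 = 74.4% → the 2024 panel
Basic research: Panel B 323/1063 = 30.4%, the 2024 panel 523/1378 = 38.0% → the 2024 panel
Infrastructure: Panel B 58/124 = 46.8%, the 2024 panel 78/223 = 35.0% → Panel B
Overall: Panel B 619/1587 = 39.0%, the 2024 panel 900/2029 = 44.4% → the 2024 panel
Neither sweeps: Panel B wins 1 of 4 groups, the 2024 panel wins 3. The 2024 panel wins overall but not every group — no Simpson reversal.

No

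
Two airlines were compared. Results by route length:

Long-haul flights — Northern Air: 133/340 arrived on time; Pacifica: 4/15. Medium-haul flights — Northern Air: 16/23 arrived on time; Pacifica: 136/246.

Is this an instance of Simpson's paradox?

Yes

Long-haul: Northern Air 133/340 = 39.1%, Pacifica 4/15 = 26.7% → Northern Air
Medium-haul: Northern Air 16/23 = 69.6%, Pacifica 136/246 = 55.3% → Northern Air
Overall: Northern Air 149/363 = 41.0%, Pacifica 140/261 = 53.6% → Pacifica
Northern Air wins each route group but Pacifica wins overall — the comparison reverses. Northern Air's flights skew toward long-haul, which has a lower base rate.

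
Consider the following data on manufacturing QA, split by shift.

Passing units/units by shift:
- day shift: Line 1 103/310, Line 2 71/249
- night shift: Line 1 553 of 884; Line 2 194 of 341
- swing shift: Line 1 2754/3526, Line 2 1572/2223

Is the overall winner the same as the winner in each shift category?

Yes

Day shift: Line 1 103/310 = 33.2%, Line 2 71/249 = 28.5% → Line 1
Night shift: Line 1 553/884 = 62.6%, Line 2 194/341 = 56.9% → Line 1
Swing shift: Line 1 2754/3526 = 78.1%, Line 2 1572/2223 = 70.7% → Line 1
Overall: Line 1 3410/4720 = 72.2%, Line 2 1837/2813 = 65.3% → Line 1
Line 1 wins overall and in every shift group — no reversal.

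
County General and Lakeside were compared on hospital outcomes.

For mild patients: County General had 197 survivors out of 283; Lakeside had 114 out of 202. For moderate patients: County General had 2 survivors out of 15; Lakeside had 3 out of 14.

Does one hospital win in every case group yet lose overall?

No

Mild: County General 197/283 = 69.6%, Lakeside 114/202 = 56.4% → County General
Moderate: County General 2/15 = 13.3%, Lakeside 3/14 = 21.4% → Lakeside
Overall: County General 199/298 = 66.8%, Lakeside 117/216 = 54.2% → County General
Neither sweeps: County General wins 1 of 2 groups, Lakeside wins 1. County General wins overall but not every group — no Simpson reversal.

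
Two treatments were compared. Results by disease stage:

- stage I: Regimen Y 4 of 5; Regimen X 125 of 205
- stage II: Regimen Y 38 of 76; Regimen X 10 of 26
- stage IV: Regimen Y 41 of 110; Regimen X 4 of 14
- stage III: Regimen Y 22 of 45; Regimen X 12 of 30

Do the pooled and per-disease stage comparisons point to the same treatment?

No

Stage I: Regimen Y 4/5 = 80.0%, Regimen X 125/205 = 61.0% → Regimen Y
Stage II: Regimen Y 38/76 = 50.0%, Regimen X 10/26 = 38.5% → Regimen Y
Stage IV: Regimen Y 41/110 = 37.3%, Regimen X 4/14 = 28.6% → Regimen Y
Stage III: Regimen Y 22/45 = 48.9%, Regimen X 12/30 = 40.0% → Regimen Y
Overall: Regimen Y 105/236 = 44.5%, Regimen X 151/275 = 54.9% → Regimen X
Regimen Y wins each disease group but Regimen X wins overall — the comparison reverses. Regimen Y's patients skew toward stage IV, which has a lower base rate.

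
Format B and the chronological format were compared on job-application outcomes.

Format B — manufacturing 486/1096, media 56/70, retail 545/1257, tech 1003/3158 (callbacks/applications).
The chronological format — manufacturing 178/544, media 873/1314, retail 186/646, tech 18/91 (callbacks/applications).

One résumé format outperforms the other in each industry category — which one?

Manufacturing: Format B 486/1096 = 44.3%, the chronological format 178/544 = 32.7% → Format B
Media: Format B 56/70 = 80.0%, the chronological format 873/1314 = 66.4% → Format B
Retail: Format B 545/1257 = 43.4%, the chronological format 186/646 = 28.8% → Format B
Tech: Format B 1003/3158 = 31.8%, the chronological format 18/91 = 19.8% → Format B
Format B has the higher rate in all 4 groups.

Format B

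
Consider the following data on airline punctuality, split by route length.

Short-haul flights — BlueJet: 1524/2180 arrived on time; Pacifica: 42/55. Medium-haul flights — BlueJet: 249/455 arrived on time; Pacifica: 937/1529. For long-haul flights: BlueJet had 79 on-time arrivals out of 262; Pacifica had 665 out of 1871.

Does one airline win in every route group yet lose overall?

Yes

Short-haul: BlueJet 1524/2180 = 69.9%, Pacifica 42/55 = 76.4% → Pacifica
Medium-haul: BlueJet 249/455 = 54.7%, Pacifica 937/1529 = 61.3% → Pacifica
Long-haul: BlueJet 79/262 = 30.2%, Pacifica 665/1871 = 35.5% → Pacifica
Overall: BlueJet 1852/2897 = 63.9%, Pacifica 1644/3455 = 47.6% → BlueJet
Pacifica wins each route group but BlueJet wins overall — the comparison reverses. Pacifica's flights skew toward long-haul, which has a lower base rate.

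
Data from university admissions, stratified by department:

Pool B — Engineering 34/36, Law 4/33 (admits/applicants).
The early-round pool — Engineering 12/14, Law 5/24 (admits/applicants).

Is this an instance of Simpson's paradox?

No

Engineering: Pool B 34/36 = 94.4%, the early-round pool 12/14 = 85.7% → Pool B
Law: Pool B 4/33 = 12.1%, the early-round pool 5/24 = 20.8% → the early-round pool
Overall: Pool B 38/69 = 55.1%, the early-round pool 17/38 = 44.7% → Pool B
Neither sweeps: Pool B wins 1 of 2 groups, the early-round pool wins 1. Pool B wins overall but not every group — no Simpson reversal.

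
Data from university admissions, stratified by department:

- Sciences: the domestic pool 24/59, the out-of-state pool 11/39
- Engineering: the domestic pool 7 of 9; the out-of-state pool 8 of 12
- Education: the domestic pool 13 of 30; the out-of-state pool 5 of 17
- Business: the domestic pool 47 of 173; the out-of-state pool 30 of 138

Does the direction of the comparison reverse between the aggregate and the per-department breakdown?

No

Sciences: the domestic pool 24/59 = 40.7%, the out-of-state pool 11/39 = 28.2% → the domestic pool
Engineering: the domestic pool 7/9 = 77.8%, the out-of-state pool 8/12 = 66.7% → the domestic pool
Education: the domestic pool 13/30 = 43.3%, the out-of-state pool 5/17 = 29.4% → the domestic pool
Business: the domestic pool 47/173 = 27.2%, the out-of-state pool 30/138 = 21.7% → the domestic pool
Overall: the domestic pool 91/271 = 33.6%, the out-of-state pool 54/206 = 26.2% → the domestic pool
The domestic pool wins overall and in every department group — no reversal.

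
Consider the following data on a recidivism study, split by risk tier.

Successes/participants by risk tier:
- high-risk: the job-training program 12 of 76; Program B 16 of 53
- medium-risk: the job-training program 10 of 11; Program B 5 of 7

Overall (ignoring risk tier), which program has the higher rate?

Program B

High-risk: the job-training program 12/76 = 15.8%, Program B 16/53 = 30.2% → Program B
Medium-risk: the job-training program 10/11 = 90.9%, Program B 5/7 = 71.4% → the job-training program
Overall: the job-training program 22/87 = 25.3%, Program B 21/60 = 35.0% → Program B
(Neither sweeps every risk group, but Program B has the higher pooled rate.)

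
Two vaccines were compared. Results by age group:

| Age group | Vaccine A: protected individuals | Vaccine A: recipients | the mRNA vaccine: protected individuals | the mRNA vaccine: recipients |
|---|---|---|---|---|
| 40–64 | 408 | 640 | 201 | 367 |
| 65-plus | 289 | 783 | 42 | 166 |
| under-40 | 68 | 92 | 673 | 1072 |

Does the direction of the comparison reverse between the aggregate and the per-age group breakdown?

Yes

40–64: Vaccine A 408/640 = 63.8%, the mRNA vaccine 201/367 = 54.8% → Vaccine A
65-plus: Vaccine A 289/783 = 36.9%, the mRNA vaccine 42/166 = 25.3% → Vaccine A
Under-40: Vaccine A 68/92 = 73.9%, the mRNA vaccine 673/1072 = 62.8% → Vaccine A
Overall: Vaccine A 765/1515 = 50.5%, the mRNA vaccine 916/1605 = 57.1% → the mRNA vaccine
Vaccine A wins each age group but the mRNA vaccine wins overall — the comparison reverses. Vaccine A's recipients skew toward 65-plus, which has a lower base rate.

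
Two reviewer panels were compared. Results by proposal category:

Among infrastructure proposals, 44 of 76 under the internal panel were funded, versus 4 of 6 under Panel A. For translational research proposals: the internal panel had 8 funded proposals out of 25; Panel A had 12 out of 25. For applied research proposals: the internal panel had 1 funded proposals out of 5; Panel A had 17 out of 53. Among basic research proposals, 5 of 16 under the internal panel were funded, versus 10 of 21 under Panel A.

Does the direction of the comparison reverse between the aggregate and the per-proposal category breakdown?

Infrastructure: the internal panel 44/76 = 57.9%, Panel A 4/6 = 66.7% → Panel A
Translational research: the internal panel 8/25 = 32.0%, Panel A 12/25 = 48.0% → Panel A
Applied research: the internal panel 1/5 = 20.0%, Panel A 17/53 = 32.1% → Panel A
Basic research: the internal panel 5/16 = 31.2%, Panel A 10/21 = 47.6% → Panel A
Overall: the internal panel 58/122 = 47.5%, Panel A 43/105 = 41.0% → the internal panel
Panel A wins each proposal group but the internal panel wins overall — the comparison reverses. Panel A's proposals skew toward applied research, which has a lower base rate.

Yes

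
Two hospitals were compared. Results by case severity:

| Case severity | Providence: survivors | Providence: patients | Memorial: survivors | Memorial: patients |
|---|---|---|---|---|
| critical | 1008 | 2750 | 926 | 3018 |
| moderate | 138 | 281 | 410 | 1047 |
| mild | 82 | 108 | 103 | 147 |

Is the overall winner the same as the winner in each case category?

Critical: Providence 1008/2750 = 36.7%, Memorial 926/3018 = 30.7% → Providence
Moderate: Providence 138/281 = 49.1%, Memorial 410/1047 = 39.2% → Providence
Mild: Providence 82/108 = 75.9%, Memorial 103/147 = 70.1% → Providence
Overall: Providence 1228/3139 = 39.1%, Memorial 1439/4212 = 34.2% → Providence
Providence wins overall and in every case group — no reversal.

Yes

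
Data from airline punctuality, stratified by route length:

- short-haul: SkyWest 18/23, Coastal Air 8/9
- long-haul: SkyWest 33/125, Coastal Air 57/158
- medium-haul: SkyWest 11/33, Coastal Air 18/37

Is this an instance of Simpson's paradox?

No

Short-haul: SkyWest 18/23 = 78.3%, Coastal Air 8/9 = 88.9% → Coastal Air
Long-haul: SkyWest 33/125 = 26.4%, Coastal Air 57/158 = 36.1% → Coastal Air
Medium-haul: SkyWest 11/33 = 33.3%, Coastal Air 18/37 = 48.6% → Coastal Air
Overall: SkyWest 62/181 = 34.3%, Coastal Air 83/204 = 40.7% → Coastal Air
Coastal Air wins overall and in every route group — no reversal.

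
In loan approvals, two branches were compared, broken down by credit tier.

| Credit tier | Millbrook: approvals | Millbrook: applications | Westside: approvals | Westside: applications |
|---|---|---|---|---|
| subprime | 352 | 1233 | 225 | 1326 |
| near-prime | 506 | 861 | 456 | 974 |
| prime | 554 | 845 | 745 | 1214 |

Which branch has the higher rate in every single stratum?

Subprime: Millbrook 352/1233 = 28.5%, Westside 225/1326 = 17.0% → Millbrook
Near-prime: Millbrook 506/861 = 58.8%, Westside 456/974 = 46.8% → Millbrook
Prime: Millbrook 554/845 = 65.6%, Westside 745/1214 = 61.4% → Millbrook
Millbrook has the higher rate in all 3 groups.

Millbrook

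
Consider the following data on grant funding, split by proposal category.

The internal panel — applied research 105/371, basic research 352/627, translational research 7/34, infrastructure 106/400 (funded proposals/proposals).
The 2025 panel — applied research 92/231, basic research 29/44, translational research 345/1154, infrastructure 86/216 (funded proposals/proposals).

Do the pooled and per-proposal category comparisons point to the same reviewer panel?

No

Applied research: the internal panel 105/371 = 28.3%, the 2025 panel 92/231 = 39.8% → the 2025 panel
Basic research: the internal panel 352/627 = 56.1%, the 2025 panel 29/44 = 65.9% → the 2025 panel
Translational research: the internal panel 7/34 = 20.6%, the 2025 panel 345/1154 = 29.9% → the 2025 panel
Infrastructure: the internal panel 106/400 = 26.5%, the 2025 panel 86/216 = 39.8% → the 2025 panel
Overall: the internal panel 570/1432 = 39.8%, the 2025 panel 552/1645 = 33.6% → the internal panel
The 2025 panel wins each proposal group but the internal panel wins overall — the comparison reverses. The 2025 panel's proposals skew toward translational research, which has a lower base rate.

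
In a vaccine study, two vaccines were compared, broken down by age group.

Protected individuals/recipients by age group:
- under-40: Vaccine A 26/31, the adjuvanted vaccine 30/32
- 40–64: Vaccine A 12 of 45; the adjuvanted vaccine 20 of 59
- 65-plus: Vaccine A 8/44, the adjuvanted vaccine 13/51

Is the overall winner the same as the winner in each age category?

Yes

Under-40: Vaccine A 26/31 = 83.9%, the adjuvanted vaccine 30/32 = 93.8% → the adjuvanted vaccine
40–64: Vaccine A 12/45 = 26.7%, the adjuvanted vaccine 20/59 = 33.9% → the adjuvanted vaccine
65-plus: Vaccine A 8/44 = 18.2%, the adjuvanted vaccine 13/51 = 25.5% → the adjuvanted vaccine
Overall: Vaccine A 46/120 = 38.3%, the adjuvanted vaccine 63/142 = 44.4% → the adjuvanted vaccine
The adjuvanted vaccine wins overall and in every age group — no reversal.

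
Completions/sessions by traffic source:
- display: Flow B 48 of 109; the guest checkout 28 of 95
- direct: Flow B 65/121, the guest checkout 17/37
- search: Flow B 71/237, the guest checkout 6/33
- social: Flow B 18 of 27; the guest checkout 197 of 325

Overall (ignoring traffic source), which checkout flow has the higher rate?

Display: Flow B 48/109 = 44.0%, the guest checkout 28/95 = 29.5% → Flow B
Direct: Flow B 65/121 = 53.7%, the guest checkout 17/37 = 45.9% → Flow B
Search: Flow B 71/237 = 30.0%, the guest checkout 6/33 = 18.2% → Flow B
Social: Flow B 18/27 = 66.7%, the guest checkout 197/325 = 60.6% → Flow B
Overall: Flow B 202/494 = 40.9%, the guest checkout 248/490 = 50.6% → the guest checkout
(Flow B wins every traffic group but the guest checkout wins overall — Flow B's sessions skew toward the low-rate search group.)

the guest checkout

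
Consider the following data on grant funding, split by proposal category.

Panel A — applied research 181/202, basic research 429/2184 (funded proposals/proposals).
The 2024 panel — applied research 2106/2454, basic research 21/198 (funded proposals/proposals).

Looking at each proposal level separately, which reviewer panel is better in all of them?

Panel A

Applied research: Panel A 181/202 = 89.6%, the 2024 panel 2106/2454 = 85.8% → Panel A
Basic research: Panel A 429/2184 = 19.6%, the 2024 panel 21/198 = 10.6% → Panel A
Panel A has the higher rate in both groups.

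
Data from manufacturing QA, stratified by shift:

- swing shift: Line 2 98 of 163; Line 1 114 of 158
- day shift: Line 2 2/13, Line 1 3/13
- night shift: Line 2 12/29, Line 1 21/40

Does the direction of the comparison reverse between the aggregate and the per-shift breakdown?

Swing shift: Line 2 98/163 = 60.1%, Line 1 114/158 = 72.2% → Line 1
Day shift: Line 2 2/13 = 15.4%, Line 1 3/13 = 23.1% → Line 1
Night shift: Line 2 12/29 = 41.4%, Line 1 21/40 = 52.5% → Line 1
Overall: Line 2 112/205 = 54.6%, Line 1 138/211 = 65.4% → Line 1
Line 1 wins overall and in every shift group — no reversal.

No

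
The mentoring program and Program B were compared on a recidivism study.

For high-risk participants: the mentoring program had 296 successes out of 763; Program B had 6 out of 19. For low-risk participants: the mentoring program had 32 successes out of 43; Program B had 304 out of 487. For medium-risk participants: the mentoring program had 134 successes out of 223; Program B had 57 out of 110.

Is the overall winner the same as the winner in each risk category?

High-risk: the mentoring program 296/763 = 38.8%, Program B 6/19 = 31.6% → the mentoring program
Low-risk: the mentoring program 32/43 = 74.4%, Program B 304/487 = 62.4% → the mentoring program
Medium-risk: the mentoring program 134/223 = 60.1%, Program B 57/110 = 51.8% → the mentoring program
Overall: the mentoring program 462/1029 = 44.9%, Program B 367/616 = 59.6% → Program B
The mentoring program wins each risk group but Program B wins overall — the comparison reverses. The mentoring program's participants skew toward high-risk, which has a lower base rate.

No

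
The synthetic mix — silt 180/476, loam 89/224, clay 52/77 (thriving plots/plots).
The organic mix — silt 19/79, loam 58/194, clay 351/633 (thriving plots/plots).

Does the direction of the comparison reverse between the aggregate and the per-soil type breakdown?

Yes

Silt: the synthetic mix 180/476 = 37.8%, the organic mix 19/79 = 24.1% → the synthetic mix
Loam: the synthetic mix 89/224 = 39.7%, the organic mix 58/194 = 29.9% → the synthetic mix
Clay: the synthetic mix 52/77 = 67.5%, the organic mix 351/633 = 55.5% → the synthetic mix
Overall: the synthetic mix 321/777 = 41.3%, the organic mix 428/906 = 47.2% → the organic mix
The synthetic mix wins each soil group but the organic mix wins overall — the comparison reverses. The synthetic mix's plots skew toward silt, which has a lower base rate.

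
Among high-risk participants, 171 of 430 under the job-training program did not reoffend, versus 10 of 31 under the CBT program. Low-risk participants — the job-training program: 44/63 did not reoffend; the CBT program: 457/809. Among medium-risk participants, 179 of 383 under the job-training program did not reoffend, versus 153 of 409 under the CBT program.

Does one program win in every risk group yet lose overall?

High-risk: the job-training program 171/430 = 39.8%, the CBT program 10/31 = 32.3% → the job-training program
Low-risk: the job-training program 44/63 = 69.8%, the CBT program 457/809 = 56.5% → the job-training program
Medium-risk: the job-training program 179/383 = 46.7%, the CBT program 153/409 = 37.4% → the job-training program
Overall: the job-training program 394/876 = 45.0%, the CBT program 620/1249 = 49.6% → the CBT program
The job-training program wins each risk group but the CBT program wins overall — the comparison reverses. The job-training program's participants skew toward high-risk, which has a lower base rate.

Yes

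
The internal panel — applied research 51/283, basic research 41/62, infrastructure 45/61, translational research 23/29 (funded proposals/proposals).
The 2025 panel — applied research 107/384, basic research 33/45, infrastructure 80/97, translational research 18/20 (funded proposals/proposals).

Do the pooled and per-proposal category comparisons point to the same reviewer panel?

Yes

Applied research: the internal panel 51/283 = 18.0%, the 2025 panel 107/384 = 27.9% → the 2025 panel
Basic research: the internal panel 41/62 = 66.1%, the 2025 panel 33/45 = 73.3% → the 2025 panel
Infrastructure: the internal panel 45/61 = 73.8%, the 2025 panel 80/97 = 82.5% → the 2025 panel
Translational research: the internal panel 23/29 = 79.3%, the 2025 panel 18/20 = 90.0% → the 2025 panel
Overall: the internal panel 160/435 = 36.8%, the 2025 panel 238/546 = 43.6% → the 2025 panel
The 2025 panel wins overall and in every proposal group — no reversal.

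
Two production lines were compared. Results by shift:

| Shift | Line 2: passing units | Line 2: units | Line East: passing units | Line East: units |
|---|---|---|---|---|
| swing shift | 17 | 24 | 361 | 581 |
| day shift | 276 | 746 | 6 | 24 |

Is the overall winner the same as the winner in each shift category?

Swing shift: Line 2 17/24 = 70.8%, Line East 361/581 = 62.1% → Line 2
Day shift: Line 2 276/746 = 37.0%, Line East 6/24 = 25.0% → Line 2
Overall: Line 2 293/770 = 38.1%, Line East 367/605 = 60.7% → Line East
Line 2 wins each shift group but Line East wins overall — the comparison reverses. Line 2's units skew toward day shift, which has a lower base rate.

No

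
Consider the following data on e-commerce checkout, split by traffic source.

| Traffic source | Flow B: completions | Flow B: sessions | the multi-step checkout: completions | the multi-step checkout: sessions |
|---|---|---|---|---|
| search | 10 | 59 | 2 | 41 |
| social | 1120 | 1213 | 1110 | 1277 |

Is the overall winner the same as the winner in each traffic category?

Yes

Search: Flow B 10/59 = 16.9%, the multi-step checkout 2/41 = 4.9% → Flow B
Social: Flow B 1120/1213 = 92.3%, the multi-step checkout 1110/1277 = 86.9% → Flow B
Overall: Flow B 1130/1272 = 88.8%, the multi-step checkout 1112/1318 = 84.4% → Flow B
Flow B wins overall and in every traffic group — no reversal.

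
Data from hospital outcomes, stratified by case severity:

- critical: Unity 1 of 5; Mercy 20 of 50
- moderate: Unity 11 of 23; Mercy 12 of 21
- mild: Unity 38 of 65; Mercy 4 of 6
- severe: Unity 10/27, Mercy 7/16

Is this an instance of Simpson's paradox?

Critical: Unity 1/5 = 20.0%, Mercy 20/50 = 40.0% → Mercy
Moderate: Unity 11/23 = 47.8%, Mercy 12/21 = 57.1% → Mercy
Mild: Unity 38/65 = 58.5%, Mercy 4/6 = 66.7% → Mercy
Severe: Unity 10/27 = 37.0%, Mercy 7/16 = 43.8% → Mercy
Overall: Unity 60/120 = 50.0%, Mercy 43/93 = 46.2% → Unity
Mercy wins each case group but Unity wins overall — the comparison reverses. Mercy's patients skew toward critical, which has a lower base rate.

Yes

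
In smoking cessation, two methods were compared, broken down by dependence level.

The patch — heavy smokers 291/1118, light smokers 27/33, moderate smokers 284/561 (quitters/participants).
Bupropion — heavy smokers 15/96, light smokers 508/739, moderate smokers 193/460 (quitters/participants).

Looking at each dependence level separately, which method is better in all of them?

the patch

Heavy smokers: the patch 291/1118 = 26.0%, bupropion 15/96 = 15.6% → the patch
Light smokers: the patch 27/33 = 81.8%, bupropion 508/739 = 68.7% → the patch
Moderate smokers: the patch 284/561 = 50.6%, bupropion 193/460 = 42.0% → the patch
The patch has the higher rate in all 3 groups.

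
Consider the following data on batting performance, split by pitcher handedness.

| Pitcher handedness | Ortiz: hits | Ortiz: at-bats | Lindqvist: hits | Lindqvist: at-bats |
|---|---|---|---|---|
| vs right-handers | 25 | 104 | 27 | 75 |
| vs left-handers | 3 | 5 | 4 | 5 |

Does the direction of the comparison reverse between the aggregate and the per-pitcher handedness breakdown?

No

Vs right-handers: Ortiz 25/104 = 24.0%, Lindqvist 27/75 = 36.0% → Lindqvist
Vs left-handers: Ortiz 3/5 = 60.0%, Lindqvist 4/5 = 80.0% → Lindqvist
Overall: Ortiz 28/109 = 25.7%, Lindqvist 31/80 = 38.8% → Lindqvist
Lindqvist wins overall and in every pitcher group — no reversal.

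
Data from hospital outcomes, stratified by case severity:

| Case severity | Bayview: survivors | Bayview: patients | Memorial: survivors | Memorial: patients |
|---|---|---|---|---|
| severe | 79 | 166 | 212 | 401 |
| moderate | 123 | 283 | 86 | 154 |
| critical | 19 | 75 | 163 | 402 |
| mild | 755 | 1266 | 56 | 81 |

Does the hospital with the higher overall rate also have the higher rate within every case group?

No

Severe: Bayview 79/166 = 47.6%, Memorial 212/401 = 52.9% → Memorial
Moderate: Bayview 123/283 = 43.5%, Memorial 86/154 = 55.8% → Memorial
Critical: Bayview 19/75 = 25.3%, Memorial 163/402 = 40.5% → Memorial
Mild: Bayview 755/1266 = 59.6%, Memorial 56/81 = 69.1% → Memorial
Overall: Bayview 976/1790 = 54.5%, Memorial 517/1038 = 49.8% → Bayview
Memorial wins each case group but Bayview wins overall — the comparison reverses. Memorial's patients skew toward critical, which has a lower base rate.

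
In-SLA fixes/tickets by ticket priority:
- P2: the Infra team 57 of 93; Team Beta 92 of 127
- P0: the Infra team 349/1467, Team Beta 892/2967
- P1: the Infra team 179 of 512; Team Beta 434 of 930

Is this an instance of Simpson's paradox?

P2: the Infra team 57/93 = 61.3%, Team Beta 92/127 = 72.4% → Team Beta
P0: the Infra team 349/1467 = 23.8%, Team Beta 892/2967 = 30.1% → Team Beta
P1: the Infra team 179/512 = 35.0%, Team Beta 434/930 = 46.7% → Team Beta
Overall: the Infra team 585/2072 = 28.2%, Team Beta 1418/4024 = 35.2% → Team Beta
Team Beta wins overall and in every ticket group — no reversal.

No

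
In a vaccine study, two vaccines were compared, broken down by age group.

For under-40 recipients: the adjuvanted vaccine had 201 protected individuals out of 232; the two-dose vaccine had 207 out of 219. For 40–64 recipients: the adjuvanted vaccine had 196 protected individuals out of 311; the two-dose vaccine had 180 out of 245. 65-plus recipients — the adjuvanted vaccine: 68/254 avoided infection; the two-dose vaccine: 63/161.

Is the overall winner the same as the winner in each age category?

Yes

Under-40: the adjuvanted vaccine 201/232 = 86.6%, the two-dose vaccine 207/219 = 94.5% → the two-dose vaccine
40–64: the adjuvanted vaccine 196/311 = 63.0%, the two-dose vaccine 180/245 = 73.5% → the two-dose vaccine
65-plus: the adjuvanted vaccine 68/254 = 26.8%, the two-dose vaccine 63/161 = 39.1% → the two-dose vaccine
Overall: the adjuvanted vaccine 465/797 = 58.3%, the two-dose vaccine 450/625 = 72.0% → the two-dose vaccine
The two-dose vaccine wins overall and in every age group — no reversal.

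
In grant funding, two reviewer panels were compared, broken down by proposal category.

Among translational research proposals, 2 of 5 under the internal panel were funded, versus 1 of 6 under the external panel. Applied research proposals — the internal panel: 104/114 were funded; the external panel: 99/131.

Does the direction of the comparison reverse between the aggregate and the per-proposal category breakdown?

No

Translational research: the internal panel 2/5 = 40.0%, the external panel 1/6 = 16.7% → the internal panel
Applied research: the internal panel 104/114 = 91.2%, the external panel 99/131 = 75.6% → the internal panel
Overall: the internal panel 106/119 = 89.1%, the external panel 100/137 = 73.0% → the internal panel
The internal panel wins overall and in every proposal group — no reversal.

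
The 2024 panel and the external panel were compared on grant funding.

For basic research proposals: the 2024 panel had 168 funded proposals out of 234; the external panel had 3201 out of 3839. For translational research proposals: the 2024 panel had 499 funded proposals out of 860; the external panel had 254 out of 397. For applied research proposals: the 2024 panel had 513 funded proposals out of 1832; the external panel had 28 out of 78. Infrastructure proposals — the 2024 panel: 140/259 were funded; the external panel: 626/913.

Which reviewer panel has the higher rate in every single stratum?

Basic research: the 2024 panel 168/234 = 71.8%, the external panel 3201/3839 = 83.4% → the external panel
Translational research: the 2024 panel 499/860 = 58.0%, the external panel 254/397 = 64.0% → the external panel
Applied research: the 2024 panel 513/1832 = 28.0%, the external panel 28/78 = 35.9% → the external panel
Infrastructure: the 2024 panel 140/259 = 54.1%, the external panel 626/913 = 68.6% → the external panel
The external panel has the higher rate in all 4 groups.

the external panel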